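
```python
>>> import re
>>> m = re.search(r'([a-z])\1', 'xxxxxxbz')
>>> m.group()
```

'xx'

The backreference `\1` re-matches whatever the first group consumed, character for character.
`re.search` tries every starting position until one works.
The match spans [0:2] → 'xx'.
Captured: group 1 = 'x'.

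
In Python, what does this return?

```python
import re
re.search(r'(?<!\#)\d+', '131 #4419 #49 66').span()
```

(0, 3)

Because the assertion is negative and zero-width, positions next to the forbidden text are skipped.
The match spans [0:3] → '131'.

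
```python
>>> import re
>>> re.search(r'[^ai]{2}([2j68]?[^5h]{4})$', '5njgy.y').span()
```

(0, 7)

The match spans [0:7] → '5njgy.y'.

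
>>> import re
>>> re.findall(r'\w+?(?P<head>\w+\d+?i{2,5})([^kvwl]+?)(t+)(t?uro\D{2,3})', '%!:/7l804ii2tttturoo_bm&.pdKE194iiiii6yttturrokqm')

This matches one or more of a word character (lazy); then one or more of a word character, then one or more of a digit (lazy), then 2 to 5 of the literal 'i' (captured as 'head'); then one or more of any character except [kvwl] (lazy) (captured); then one or more of a literal 't' (captured); then optionally the literal 't', then the literal 'uro', then 2 to 3 of a non-digit (captured).
Scanning left to right: at [4:22] match '7l804ii2tttturoo_b', groups = ('l804ii', '2', 'tttt', 'uroo_b').
With 4 capturing groups, `findall` returns a 4-tuple per match.

[('l804ii', '2', 'tttt', 'uroo_b')]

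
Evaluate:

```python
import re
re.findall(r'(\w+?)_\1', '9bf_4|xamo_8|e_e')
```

A backreference is literal: `\1` must see the identical characters the first group matched.
Walking the string: at [13:16] match 'e_e', group 1 = 'e'.
`findall` collects group 1 from the one match (1 total).

['e']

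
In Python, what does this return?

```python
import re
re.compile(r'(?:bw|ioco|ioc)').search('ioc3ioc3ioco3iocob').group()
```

Unlike `match`, `search` isn't anchored — it looks for the pattern anywhere in the string.
The match spans [0:3] → 'ioc'.

'ioc'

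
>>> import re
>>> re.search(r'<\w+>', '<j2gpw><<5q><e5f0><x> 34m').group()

'<j2gpw>'

Unlike `match`, `search` isn't anchored — it looks for the pattern anywhere in the string.
The match spans [0:7] → '<j2gpw>'.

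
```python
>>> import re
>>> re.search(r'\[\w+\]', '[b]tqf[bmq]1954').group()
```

'[b]'

The match spans [0:3] → '[b]'.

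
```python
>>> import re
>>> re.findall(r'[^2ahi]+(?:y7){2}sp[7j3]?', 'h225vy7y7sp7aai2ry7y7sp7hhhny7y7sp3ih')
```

['5vy7y7sp7', 'ry7y7sp7', 'ny7y7sp3']

Pattern: one or more of any character except [2ahi], then the literal 'y7' repeated 2 times; then the literal 'sp', then optionally one of [7j3].
Walking the string: at [3:12] → '5vy7y7sp7'; at [16:24] → 'ry7y7sp7'; at [27:35] → 'ny7y7sp3'.
Since nothing is captured, `findall` lists the 3 matched substrings directly.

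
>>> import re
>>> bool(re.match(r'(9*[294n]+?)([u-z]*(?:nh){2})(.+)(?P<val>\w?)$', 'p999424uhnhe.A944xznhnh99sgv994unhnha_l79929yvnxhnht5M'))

False

`re.match` only tries the pattern at the start of the string.
Here position 0 doesn't satisfy it, so the call returns None, and `bool(None)` is False.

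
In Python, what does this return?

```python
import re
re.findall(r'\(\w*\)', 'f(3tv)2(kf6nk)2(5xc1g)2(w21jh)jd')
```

['(3tv)', '(kf6nk)', '(5xc1g)', '(w21jh)']

Scanning left to right: at [1:6] → '(3tv)'; at [7:14] → '(kf6nk)'; at [15:22] → '(5xc1g)'; at [23:30] → '(w21jh)'.
`findall` yields the raw match text (4 of them) because the pattern has no groups.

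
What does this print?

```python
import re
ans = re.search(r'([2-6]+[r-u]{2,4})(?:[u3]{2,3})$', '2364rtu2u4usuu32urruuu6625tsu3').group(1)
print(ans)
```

6625ts

The pattern matches one or more of a character in [2-6], then 2 to 4 of a character in [r-u] (captured); then 2 to 3 of one of [u3] (non-capturing group); then anchored at the end.
Unlike `match`, `search` isn't anchored — it looks for the pattern anywhere in the string.
The match spans [22:30] → '6625tsu3'.
Captured: group 1 = '6625ts'.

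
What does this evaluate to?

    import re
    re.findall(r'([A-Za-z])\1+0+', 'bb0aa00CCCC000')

`\1` is not a pattern — it's the concrete string captured by group 1, re-applied verbatim.
Because there's exactly one group, `findall` drops the full match and keeps group 1 from each hit.

['b', 'a', 'C']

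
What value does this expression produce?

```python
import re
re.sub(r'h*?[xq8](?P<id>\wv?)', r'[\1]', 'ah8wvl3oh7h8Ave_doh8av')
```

'a[wv]l3oh7[Av]e_do[av]'

The pattern matches zero or more of a literal 'h' (lazy), then one of [xq8]; then a word character, then optionally a literal 'v' (captured as 'id').
Matches: at [1:5] → 'h8wv'; at [10:14] → 'h8Av'; at [18:22] → 'h8av'.
Each match is replaced using the text its own group 1 captured.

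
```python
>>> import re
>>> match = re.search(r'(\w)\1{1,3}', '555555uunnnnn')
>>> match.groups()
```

('5',)

`\1` has to match the exact text group 1 already captured.
`re.search` tries every starting position until one works.
The match spans [0:4] → '5555'.
Captured: group 1 = '5'.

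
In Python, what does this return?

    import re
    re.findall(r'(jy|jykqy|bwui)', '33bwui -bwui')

['bwui', 'bwui']

Walking the string: at [2:6] match 'bwui', group 1 = 'bwui'; at [8:12] match 'bwui', group 1 = 'bwui'.
`findall` collects group 1 from each match (2 total).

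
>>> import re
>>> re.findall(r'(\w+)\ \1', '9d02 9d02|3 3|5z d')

['9d02', '3']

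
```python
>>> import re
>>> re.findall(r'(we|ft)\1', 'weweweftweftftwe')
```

A backreference is literal: `\1` must see the identical characters the first group matched.
Matches: at [0:4] match 'wewe', group 1 = 'we'; at [10:14] match 'ftft', group 1 = 'ft'.
Because there's exactly one group, `findall` drops the full match and keeps group 1 from each hit.

['we', 'ft']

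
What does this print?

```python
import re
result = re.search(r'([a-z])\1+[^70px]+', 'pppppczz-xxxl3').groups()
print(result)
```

The match spans [0:9] → 'pppppczz-'.
Captured: group 1 = 'p'.

('p',)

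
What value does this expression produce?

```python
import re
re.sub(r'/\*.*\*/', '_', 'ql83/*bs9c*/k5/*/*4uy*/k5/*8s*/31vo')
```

'ql83_31vo'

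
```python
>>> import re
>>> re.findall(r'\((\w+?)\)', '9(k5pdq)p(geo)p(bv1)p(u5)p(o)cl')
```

['k5pdq', 'geo', 'bv1', 'u5', 'o']

Scanning left to right: at [1:8] match '(k5pdq)', group 1 = 'k5pdq'; at [9:14] match '(geo)', group 1 = 'geo'; at [15:20] match '(bv1)', group 1 = 'bv1'; at [21:25] match '(u5)', group 1 = 'u5'; at [26:29] match '(o)', group 1 = 'o'.
One capturing group, so `findall` returns just the captured substring from each match — 5 in all.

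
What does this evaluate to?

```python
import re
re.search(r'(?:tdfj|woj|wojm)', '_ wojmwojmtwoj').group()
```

'woj'

The regex engine tests alternatives in the order written; an earlier branch that matches wins even if a later one would match more.
The match spans [2:5] → 'woj'.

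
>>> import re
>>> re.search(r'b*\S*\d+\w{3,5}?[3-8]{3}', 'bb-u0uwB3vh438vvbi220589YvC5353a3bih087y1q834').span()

(0, 45)

This matches zero or more of a literal 'b', then zero or more of a non-whitespace character, then one or more of a digit; then 3 to 5 of a word character (lazy), then exactly 3 of a character in [3-8].
The match spans [0:45] → 'bb-u0uwB3vh438vvbi220589YvC5353a3bih087y1q834'.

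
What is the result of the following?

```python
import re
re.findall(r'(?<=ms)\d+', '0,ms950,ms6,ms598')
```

['950', '6', '598']

The `(?=…)`/`(?<=…)` assertion just peeks at neighbouring text; it doesn't advance the match position.
Walking the string: at [4:7] → '950'; at [10:11] → '6'; at [14:17] → '598'.
Since nothing is captured, `findall` lists the 3 matched substrings directly.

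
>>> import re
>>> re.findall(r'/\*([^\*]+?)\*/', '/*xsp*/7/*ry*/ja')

['xsp', 'ry']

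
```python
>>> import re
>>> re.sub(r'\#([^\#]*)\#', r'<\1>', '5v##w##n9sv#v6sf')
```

'5v<>w<>n9sv#v6sf'

Matches: at [2:4] → '##'; at [5:7] → '##'.
The replacement refers to a captured group, so each match is rewritten using its own captured text.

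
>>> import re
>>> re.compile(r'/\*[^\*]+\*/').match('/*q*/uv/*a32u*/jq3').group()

'/*q*/'

`re.match` only tries the pattern at the start of the string.
The match spans [0:5] → '/*q*/'.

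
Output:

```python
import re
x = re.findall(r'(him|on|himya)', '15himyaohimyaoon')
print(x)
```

['him', 'him', 'on']

Branches in `(...|...)` are attempted left-to-right; the first branch that allows the whole pattern to succeed is taken.
Matches: at [2:5] match 'him', group 1 = 'him'; at [8:11] match 'him', group 1 = 'him'; at [14:16] match 'on', group 1 = 'on'.
One capturing group, so `findall` returns just the captured substring from each match — 3 in all.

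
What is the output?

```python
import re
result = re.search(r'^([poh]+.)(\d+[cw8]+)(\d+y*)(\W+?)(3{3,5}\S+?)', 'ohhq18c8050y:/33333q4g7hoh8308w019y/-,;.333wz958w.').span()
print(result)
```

(0, 20)

Pattern: anchored at the start of the string; then one or more of one of [poh], then any character (captured); then one or more of a digit, then one or more of one of [cw8] (captured); then one or more of a digit, then zero or more of the literal 'y' (captured); then one or more of a non-word character (lazy) (captured); then 3 to 5 of a literal '3', then one or more of a non-whitespace character (lazy) (captured).
Lazy quantifiers expand one character at a time until the remainder of the pattern can match.
`re.search` scans for the first position where the pattern succeeds.
The match spans [0:20] → 'ohhq18c8050y:/33333q'.
Captured: group 1 = 'ohhq', group 2 = '18c8', group 3 = '050y', group 4 = ':/', group 5 = '33333q'.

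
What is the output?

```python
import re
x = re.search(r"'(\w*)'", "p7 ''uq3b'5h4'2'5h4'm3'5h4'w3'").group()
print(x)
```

`search` walks the string left to right and returns the first match it finds.
The match spans [3:5] → "''".
Captured: group 1 = ''.

''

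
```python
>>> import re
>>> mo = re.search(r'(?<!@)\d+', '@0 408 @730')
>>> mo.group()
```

Because the assertion is negative and zero-width, positions next to the forbidden text are skipped.
`re.search` tries every starting position until one works.
The match spans [3:6] → '408'.

'408'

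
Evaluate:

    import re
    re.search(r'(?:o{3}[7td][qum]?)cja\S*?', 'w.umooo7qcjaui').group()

With the lazy modifier that quantifier settles for the fewest repetitions that let the rest of the pattern succeed (the atoms after it are unaffected and can still be greedy).
The match spans [4:12] → 'ooo7qcja'.

'ooo7qcja'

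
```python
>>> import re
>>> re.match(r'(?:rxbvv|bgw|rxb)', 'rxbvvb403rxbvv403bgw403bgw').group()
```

Alternation isn't longest-match — the leftmost alternative that fits at this position is chosen.
`re.match` only tries the pattern at the start of the string.
The match spans [0:5] → 'rxbvv'.

'rxbvv'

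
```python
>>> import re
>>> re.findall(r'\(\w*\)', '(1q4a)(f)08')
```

['(1q4a)', '(f)']

Walking the string: at [0:6] → '(1q4a)'; at [6:9] → '(f)'.
With no groups in the pattern, `findall` gives back each whole match — 2 here.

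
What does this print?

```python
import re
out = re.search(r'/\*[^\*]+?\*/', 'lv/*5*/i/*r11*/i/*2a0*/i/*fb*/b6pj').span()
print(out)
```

(2, 7)

`re.search` tries every starting position until one works.
The match spans [2:7] → '/*5*/'.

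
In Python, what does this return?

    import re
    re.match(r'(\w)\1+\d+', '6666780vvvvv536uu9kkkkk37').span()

(0, 7)

A backreference is literal: `\1` must see the identical characters the first group matched.
`match` is anchored at position 0; if the pattern doesn't fit there, it returns None.
The match spans [0:7] → '6666780'.
Captured: group 1 = '6'.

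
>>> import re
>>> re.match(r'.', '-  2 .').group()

This matches any character.
With `match`, the pattern is implicitly anchored at the beginning.
The match spans [0:1] → '-'.

'-'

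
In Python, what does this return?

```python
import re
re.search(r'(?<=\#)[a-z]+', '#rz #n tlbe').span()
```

(1, 3)

The lookaround is zero-width — it requires the adjacent text to match without consuming it, so the asserted text isn't part of the match.
`re.search` scans for the first position where the pattern succeeds.
The match spans [1:3] → 'rz'.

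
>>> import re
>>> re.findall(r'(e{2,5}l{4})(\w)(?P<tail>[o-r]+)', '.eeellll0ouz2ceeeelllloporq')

3 groups means each result is a tuple of 3 captured strings — 2 here.

[('eeellll', '0', 'o'), ('eeeellll', 'o', 'porq')]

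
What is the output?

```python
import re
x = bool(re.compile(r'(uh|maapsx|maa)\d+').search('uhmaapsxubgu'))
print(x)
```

`re.search` scans for the first position where the pattern succeeds.
Here the pattern never matches, so the call returns None, and `bool(None)` is False.

False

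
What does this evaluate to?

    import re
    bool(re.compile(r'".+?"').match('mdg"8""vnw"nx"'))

False

`re.match` only tries the pattern at the start of the string.
Here the pattern fails at index 0, so the call returns None, and `bool(None)` is False.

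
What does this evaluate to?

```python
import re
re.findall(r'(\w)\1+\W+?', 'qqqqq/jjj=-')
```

['q', 'j']

The backreference `\1` re-matches whatever the first group consumed, character for character.
Scanning left to right: at [0:6] match 'qqqqq/', group 1 = 'q'; at [6:10] match 'jjj=', group 1 = 'j'.
Because there's exactly one group, `findall` drops the full match and keeps group 1 from each hit.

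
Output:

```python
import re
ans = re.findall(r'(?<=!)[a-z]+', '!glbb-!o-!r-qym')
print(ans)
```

The lookaround is zero-width — it requires the adjacent text to match without consuming it, so the asserted text isn't part of the match.
Since nothing is captured, `findall` lists the 3 matched substrings directly.

['glbb', 'o', 'r']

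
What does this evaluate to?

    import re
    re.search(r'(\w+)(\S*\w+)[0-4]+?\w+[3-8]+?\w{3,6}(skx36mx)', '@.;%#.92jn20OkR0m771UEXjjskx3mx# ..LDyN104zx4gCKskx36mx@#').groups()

The pattern matches one or more of a word character (captured); then zero or more of a non-whitespace character, then one or more of a word character (captured); then one or more of a character in [0-4] (lazy); then one or more of a word character, then one or more of a character in [3-8] (lazy), then 3 to 6 of a word character; then the literal 'sk', then the literal 'x36', then the literal 'mx' (captured).
Unlike `match`, `search` isn't anchored — it looks for the pattern anywhere in the string.
The match spans [35:55] → 'LDyN104zx4gCKskx36mx'.
Captured: group 1 = 'LDyN1', group 2 = '0', group 3 = 'skx36mx'.

('LDyN1', '0', 'skx36mx')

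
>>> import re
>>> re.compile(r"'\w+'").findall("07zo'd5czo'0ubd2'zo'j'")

Scanning left to right: at [4:11] → "'d5czo'"; at [16:20] → "'zo'".
With no groups in the pattern, `findall` gives back each whole match — 2 here.

["'d5czo'", "'zo'"]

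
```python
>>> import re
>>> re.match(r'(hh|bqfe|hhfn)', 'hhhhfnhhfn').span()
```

(0, 2)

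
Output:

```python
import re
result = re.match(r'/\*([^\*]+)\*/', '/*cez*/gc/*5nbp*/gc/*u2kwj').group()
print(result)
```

With `match`, the pattern is implicitly anchored at the beginning.
The match spans [0:7] → '/*cez*/'.
Captured: group 1 = 'cez'.

/*cez*/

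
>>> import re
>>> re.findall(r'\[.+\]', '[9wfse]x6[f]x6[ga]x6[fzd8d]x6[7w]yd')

['[9wfse]x6[f]x6[ga]x6[fzd8d]x6[7w]']

Since nothing is captured, `findall` lists the 1 matched substring directly.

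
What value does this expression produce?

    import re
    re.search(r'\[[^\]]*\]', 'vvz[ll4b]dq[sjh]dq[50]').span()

The match spans [3:9] → '[ll4b]'.

(3, 9)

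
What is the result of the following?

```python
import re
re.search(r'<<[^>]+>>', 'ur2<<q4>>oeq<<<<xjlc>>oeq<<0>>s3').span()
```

(3, 9)

`re.search` tries every starting position until one works.
The match spans [3:9] → '<<q4>>'.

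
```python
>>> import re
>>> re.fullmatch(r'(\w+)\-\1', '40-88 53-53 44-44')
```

None

`\1` has to match the exact text group 1 already captured.
`fullmatch` succeeds only if the pattern covers the string from start to end.
Here the pattern can't cover the whole string, so the call returns None.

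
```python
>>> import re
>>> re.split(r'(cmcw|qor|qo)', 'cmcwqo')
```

['', 'cmcw', '', 'qo', '']

Matches to split on: at [0:4] → 'cmcw'; at [4:6] → 'qo'.
The group in the pattern means `split` returns the separators' captures alongside the pieces.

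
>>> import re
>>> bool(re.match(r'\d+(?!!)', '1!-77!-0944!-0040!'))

False

Because the assertion is negative and zero-width, positions next to the forbidden text are skipped.
`match` is anchored at position 0; if the pattern doesn't fit there, it returns None.
Here position 0 doesn't satisfy it, so the call returns None, and `bool(None)` is False.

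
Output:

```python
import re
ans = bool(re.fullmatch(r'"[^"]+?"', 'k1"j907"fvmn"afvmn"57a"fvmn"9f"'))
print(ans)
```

False

For `fullmatch`, every character of the input must be accounted for by the pattern.
Here the pattern can't cover the whole string, so the call returns None, and `bool(None)` is False.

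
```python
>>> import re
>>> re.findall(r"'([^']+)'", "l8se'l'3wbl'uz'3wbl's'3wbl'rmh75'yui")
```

Scanning left to right: at [4:7] match "'l'", group 1 = 'l'; at [11:15] match "'uz'", group 1 = 'uz'; at [19:22] match "'s'", group 1 = 's'; at [26:33] match "'rmh75'", group 1 = 'rmh75'.
`findall` collects group 1 from each match (4 total).

['l', 'uz', 's', 'rmh75']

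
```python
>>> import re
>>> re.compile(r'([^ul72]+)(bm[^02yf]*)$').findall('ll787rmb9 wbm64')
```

Pattern: one or more of any character except [ul72] (captured); then the literal 'bm', then zero or more of any character except [02yf] (captured); then anchored at the end.
Matches: at [5:15] match 'rmb9 wbm64', groups = ('rmb9 w', 'bm64').
With 2 capturing groups, `findall` returns a 2-tuple per match.

[('rmb9 w', 'bm64')]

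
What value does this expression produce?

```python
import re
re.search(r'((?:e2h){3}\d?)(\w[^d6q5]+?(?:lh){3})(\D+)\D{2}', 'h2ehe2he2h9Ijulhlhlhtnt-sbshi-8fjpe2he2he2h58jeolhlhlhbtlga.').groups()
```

The pattern matches the literal 'e2h' repeated 3 times, then optionally a digit (captured); then a word character, then one or more of any character except [d6q5] (lazy), then the literal 'lh' repeated 3 times (captured); then one or more of a non-digit (captured); then exactly 2 of a non-digit.
`search` walks the string left to right and returns the first match it finds.
The match spans [34:60] → 'e2he2he2h58jeolhlhlhbtlga.'.
Captured: group 1 = 'e2he2he2h5', group 2 = '8jeolhlhlh', group 3 = 'btlg'.

('e2he2he2h5', '8jeolhlhlh', 'btlg')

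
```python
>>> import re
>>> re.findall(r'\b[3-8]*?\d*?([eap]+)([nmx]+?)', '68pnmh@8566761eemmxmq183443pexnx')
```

Pattern: a word boundary (`\b`, zero-width); then zero or more of a character in [3-8] (lazy), then zero or more of a digit (lazy); then one or more of one of [eap] (captured); then one or more of one of [nmx] (lazy) (captured).
With the lazy modifier that quantifier settles for the fewest repetitions that let the rest of the pattern succeed (the atoms after it are unaffected and can still be greedy).
Walking the string: at [0:4] match '68pn', groups = ('p', 'n'); at [7:17] match '8566761eem', groups = ('ee', 'm').
Multiple groups make `findall` return tuples — one 2-tuple for each match.

[('p', 'n'), ('ee', 'm')]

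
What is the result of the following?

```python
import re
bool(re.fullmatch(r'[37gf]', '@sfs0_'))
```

False

This matches one of [37gf].
`fullmatch` succeeds only if the pattern covers the string from start to end.
Here the pattern can't cover the whole string, so the call returns None, and `bool(None)` is False.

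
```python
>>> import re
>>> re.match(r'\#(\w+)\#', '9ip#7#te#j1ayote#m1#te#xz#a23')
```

None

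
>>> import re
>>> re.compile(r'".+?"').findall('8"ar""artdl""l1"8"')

['"ar"', '"artdl"', '"l1"']

The `?` after the quantifier makes it lazy — it takes as little as possible before letting the rest of the pattern try.
Scanning left to right: at [1:5] → '"ar"'; at [5:12] → '"artdl"'; at [12:16] → '"l1"'.
Since nothing is captured, `findall` lists the 3 matched substrings directly.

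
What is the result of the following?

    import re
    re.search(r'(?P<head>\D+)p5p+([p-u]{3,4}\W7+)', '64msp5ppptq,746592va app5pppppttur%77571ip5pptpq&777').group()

'msp5ppptq,7'

The pattern matches one or more of a non-digit (captured as 'head'); then the literal 'p5', then one or more of a literal 'p'; then 3 to 4 of a character in [p-u], then a non-word character, then one or more of the literal '7' (captured).
`re.search` scans for the first position where the pattern succeeds.
The match spans [2:13] → 'msp5ppptq,7'.
Captured: group 1 = 'ms', group 2 = 'ptq,7'.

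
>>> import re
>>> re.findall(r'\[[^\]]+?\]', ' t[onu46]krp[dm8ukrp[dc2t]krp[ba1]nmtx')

['[onu46]', '[dm8ukrp[dc2t]', '[ba1]']

Since nothing is captured, `findall` lists the 3 matched substrings directly.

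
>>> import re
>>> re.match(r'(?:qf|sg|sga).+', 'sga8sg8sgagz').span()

(0, 12)

With `match`, the pattern is implicitly anchored at the beginning.
The match spans [0:12] → 'sga8sg8sgagz'.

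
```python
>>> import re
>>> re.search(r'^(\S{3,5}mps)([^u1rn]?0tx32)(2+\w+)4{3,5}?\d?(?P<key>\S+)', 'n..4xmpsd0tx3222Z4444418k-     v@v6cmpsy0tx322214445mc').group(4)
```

The match spans [0:26] → 'n..4xmpsd0tx3222Z4444418k-'.
Captured: group 1 = 'n..4xmps', group 2 = 'd0tx32', group 3 = '22Z44', group 4 = '8k-'.

'8k-'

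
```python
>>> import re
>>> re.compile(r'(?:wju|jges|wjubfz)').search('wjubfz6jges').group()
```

'wju'

`|` is ordered: at each position the engine commits to the first alternative that works.
The match spans [0:3] → 'wju'.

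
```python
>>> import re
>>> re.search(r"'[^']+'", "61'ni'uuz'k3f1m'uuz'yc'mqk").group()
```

`re.search` scans for the first position where the pattern succeeds.
The match spans [2:6] → "'ni'".

"'ni'"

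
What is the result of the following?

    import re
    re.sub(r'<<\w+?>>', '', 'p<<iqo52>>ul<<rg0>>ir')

Each match is replaced by ''.

'pulir'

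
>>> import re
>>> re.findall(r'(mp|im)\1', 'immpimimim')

A backreference is literal: `\1` must see the identical characters the first group matched.
One capturing group, so `findall` returns just the captured substring from the one match — 1 in all.

['im']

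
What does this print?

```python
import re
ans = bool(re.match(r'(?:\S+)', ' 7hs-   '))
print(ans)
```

`re.match` won't scan ahead — the pattern has to work from the very first character.
Here the pattern fails at index 0, so the call returns None, and `bool(None)` is False.

False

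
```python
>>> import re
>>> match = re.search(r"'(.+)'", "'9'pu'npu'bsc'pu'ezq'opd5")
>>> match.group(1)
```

"9'pu'npu'bsc'pu'ezq"

`re.search` scans for the first position where the pattern succeeds.
The match spans [0:21] → "'9'pu'npu'bsc'pu'ezq'".
Captured: group 1 = "9'pu'npu'bsc'pu'ezq".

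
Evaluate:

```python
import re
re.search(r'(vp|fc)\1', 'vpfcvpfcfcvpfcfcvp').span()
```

(6, 10)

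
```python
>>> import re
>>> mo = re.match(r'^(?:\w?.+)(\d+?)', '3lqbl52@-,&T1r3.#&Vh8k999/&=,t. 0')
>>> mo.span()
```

(0, 33)

`re.match` won't scan ahead — the pattern has to work from the very first character.
The match spans [0:33] → '3lqbl52@-,&T1r3.#&Vh8k999/&=,t. 0'.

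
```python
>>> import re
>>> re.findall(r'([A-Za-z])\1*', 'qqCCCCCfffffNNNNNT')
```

After group 1 captures some text, `\1` only succeeds where that same text appears again.
Scanning left to right: at [0:2] match 'qq', group 1 = 'q'; at [2:7] match 'CCCCC', group 1 = 'C'; at [7:12] match 'fffff', group 1 = 'f'; at [12:17] match 'NNNNN', group 1 = 'N'; at [17:18] match 'T', group 1 = 'T'.
One capturing group, so `findall` returns just the captured substring from each match — 5 in all.

['q', 'C', 'f', 'N', 'T']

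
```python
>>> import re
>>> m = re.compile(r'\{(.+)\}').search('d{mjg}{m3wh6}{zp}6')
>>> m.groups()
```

Unlike `match`, `search` isn't anchored — it looks for the pattern anywhere in the string.
The match spans [1:17] → '{mjg}{m3wh6}{zp}'.
Captured: group 1 = 'mjg}{m3wh6}{zp'.

('mjg}{m3wh6}{zp',)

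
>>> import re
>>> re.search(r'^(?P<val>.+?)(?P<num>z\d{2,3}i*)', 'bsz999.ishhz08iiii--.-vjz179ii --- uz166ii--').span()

Pattern: anchored at the start of the string; then one or more of any character (lazy) (captured as 'val'); then a literal 'z', then 2 to 3 of a digit, then zero or more of a literal 'i' (captured as 'num').
The match spans [0:6] → 'bsz999'.

(0, 6)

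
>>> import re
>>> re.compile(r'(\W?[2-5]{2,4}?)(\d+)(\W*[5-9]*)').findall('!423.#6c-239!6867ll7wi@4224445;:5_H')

[('!42', '3', '.#6'), ('-23', '9', '!6867'), ('@42', '24445', ';:5')]

Pattern: optionally a non-word character, then 2 to 4 of a character in [2-5] (lazy) (captured); then one or more of a digit (captured); then zero or more of a non-word character, then zero or more of a character in [5-9] (captured).
Walking the string: at [0:7] match '!423.#6', groups = ('!42', '3', '.#6'); at [8:17] match '-239!6867', groups = ('-23', '9', '!6867'); at [22:33] match '@4224445;:5', groups = ('@42', '24445', ';:5').
`findall` packs the 3 group values into a tuple for every match.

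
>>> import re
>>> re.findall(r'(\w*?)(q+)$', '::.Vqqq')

[('V', 'qqq')]

The pattern matches zero or more of a word character (lazy) (captured); then one or more of a literal 'q' (captured); then anchored at the end.
A non-greedy quantifier consumes as few characters as it can — just enough that the remainder of the pattern still matches from where it stops; whatever follows it matches normally.
Walking the string: at [3:7] match 'Vqqq', groups = ('V', 'qqq').
With 2 capturing groups, `findall` returns a 2-tuple per match.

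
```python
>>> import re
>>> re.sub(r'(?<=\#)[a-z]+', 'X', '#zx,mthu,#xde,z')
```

'#X,mthu,#X,z'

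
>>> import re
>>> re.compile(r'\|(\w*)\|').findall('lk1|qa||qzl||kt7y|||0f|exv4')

['qa', 'qzl', 'kt7y', '']

Scanning left to right: at [3:7] match '|qa|', group 1 = 'qa'; at [7:12] match '|qzl|', group 1 = 'qzl'; at [12:18] match '|kt7y|', group 1 = 'kt7y'; at [18:20] match '||', group 1 = ''.
One capturing group, so `findall` returns just the captured substring from each match — 4 in all.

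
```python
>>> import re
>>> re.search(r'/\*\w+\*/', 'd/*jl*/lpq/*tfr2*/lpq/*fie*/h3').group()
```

`search` walks the string left to right and returns the first match it finds.
The match spans [1:7] → '/*jl*/'.

'/*jl*/'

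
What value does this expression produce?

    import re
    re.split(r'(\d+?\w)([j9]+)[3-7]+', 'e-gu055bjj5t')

['e-gu', '055b', 'jj', 't']

The group in the pattern means `split` returns the separators' captures alongside the pieces.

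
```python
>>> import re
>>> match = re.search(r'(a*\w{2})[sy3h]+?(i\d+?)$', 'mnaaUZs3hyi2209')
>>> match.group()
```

This matches zero or more of a literal 'a', then exactly 2 of a word character (captured); then one or more of one of [sy3h] (lazy); then a literal 'i', then one or more of a digit (lazy) (captured); then anchored at the end.
`re.search` scans for the first position where the pattern succeeds.
The match spans [2:15] → 'aaUZs3hyi2209'.
Captured: group 1 = 'aaUZ', group 2 = 'i2209'.

'aaUZs3hyi2209'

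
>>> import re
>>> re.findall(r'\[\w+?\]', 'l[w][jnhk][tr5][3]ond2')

['[w]', '[jnhk]', '[tr5]', '[3]']

Matches: at [1:4] → '[w]'; at [4:10] → '[jnhk]'; at [10:15] → '[tr5]'; at [15:18] → '[3]'.
Since nothing is captured, `findall` lists the 4 matched substrings directly.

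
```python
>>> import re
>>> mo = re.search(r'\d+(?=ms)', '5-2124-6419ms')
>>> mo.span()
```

The `(?=…)`/`(?<=…)` assertion just peeks at neighbouring text; it doesn't advance the match position.
`re.search` scans for the first position where the pattern succeeds.
The match spans [7:11] → '6419'.

(7, 11)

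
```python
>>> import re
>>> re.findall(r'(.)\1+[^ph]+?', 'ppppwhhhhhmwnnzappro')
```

A backreference is literal: `\1` must see the identical characters the first group matched.
Matches: at [0:5] match 'ppppw', group 1 = 'p'; at [5:11] match 'hhhhhm', group 1 = 'h'; at [12:15] match 'nnz', group 1 = 'n'; at [16:19] match 'ppr', group 1 = 'p'.
With a single group, `findall` returns only what that group captured — 4 items.

['p', 'h', 'n', 'p']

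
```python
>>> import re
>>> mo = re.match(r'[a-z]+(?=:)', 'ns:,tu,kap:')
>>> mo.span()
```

(0, 2)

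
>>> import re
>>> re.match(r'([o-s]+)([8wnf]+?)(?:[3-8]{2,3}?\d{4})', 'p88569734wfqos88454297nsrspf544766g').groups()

The match spans [0:8] → 'p8856973'.
Captured: group 1 = 'p', group 2 = '8'.

('p', '8')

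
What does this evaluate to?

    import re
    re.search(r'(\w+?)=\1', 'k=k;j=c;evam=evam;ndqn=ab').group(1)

After group 1 captures some text, `\1` only succeeds where that same text appears again.
`re.search` tries every starting position until one works.
The match spans [0:3] → 'k=k'.
Captured: group 1 = 'k'.

'k'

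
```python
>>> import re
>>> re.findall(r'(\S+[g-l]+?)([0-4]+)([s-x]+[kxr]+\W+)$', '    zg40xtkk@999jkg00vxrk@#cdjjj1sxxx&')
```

[('zg40xtkk@999jkg00vxrk@#cdjjj', '1', 'sxxx&')]

This matches one or more of a non-whitespace character, then one or more of a character in [g-l] (lazy) (captured); then one or more of a character in [0-4] (captured); then one or more of a character in [s-x], then one or more of one of [kxr], then one or more of a non-word character (captured); then anchored at the end.
Scanning left to right: at [4:38] match 'zg40xtkk@999jkg00vxrk@#cdjjj1sxxx&', groups = ('zg40xtkk@999jkg00vxrk@#cdjjj', '1', 'sxxx&').
Multiple groups make `findall` return tuples — one 3-tuple for the one match.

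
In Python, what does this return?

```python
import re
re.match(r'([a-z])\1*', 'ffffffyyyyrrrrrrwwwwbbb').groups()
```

The match spans [0:6] → 'ffffff'.
Captured: group 1 = 'f'.

('f',)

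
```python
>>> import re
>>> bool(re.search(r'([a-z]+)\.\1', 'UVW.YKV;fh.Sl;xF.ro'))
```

False

After group 1 captures some text, `\1` only succeeds where that same text appears again.
Here no position works, so the call returns None, and `bool(None)` is False.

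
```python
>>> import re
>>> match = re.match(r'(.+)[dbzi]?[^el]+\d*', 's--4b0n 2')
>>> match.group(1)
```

The match spans [0:9] → 's--4b0n 2'.
Captured: group 1 = 's--4b0n '.

's--4b0n '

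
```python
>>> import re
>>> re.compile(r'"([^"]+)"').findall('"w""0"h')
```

['w', '0']

`findall` collects group 1 from each match (2 total).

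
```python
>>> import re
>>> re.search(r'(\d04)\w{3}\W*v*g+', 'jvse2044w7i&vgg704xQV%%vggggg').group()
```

The match spans [15:29] → '704xQV%%vggggg'.

'704xQV%%vggggg'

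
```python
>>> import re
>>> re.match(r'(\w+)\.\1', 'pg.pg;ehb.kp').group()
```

`\1` has to match the exact text group 1 already captured.
With `match`, the pattern is implicitly anchored at the beginning.
The match spans [0:5] → 'pg.pg'.
Captured: group 1 = 'pg'.

'pg.pg'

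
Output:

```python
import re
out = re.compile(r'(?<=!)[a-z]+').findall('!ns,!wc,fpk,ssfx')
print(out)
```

['ns', 'wc']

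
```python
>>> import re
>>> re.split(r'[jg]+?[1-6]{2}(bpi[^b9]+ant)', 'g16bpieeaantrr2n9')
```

['', 'bpieeaant', 'rr2n9']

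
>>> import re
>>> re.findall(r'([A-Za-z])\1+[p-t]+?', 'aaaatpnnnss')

`\1` is not a pattern — it's the concrete string captured by group 1, re-applied verbatim.
Matches: at [0:5] match 'aaaat', group 1 = 'a'; at [6:10] match 'nnns', group 1 = 'n'.
One capturing group, so `findall` returns just the captured substring from each match — 2 in all.

['a', 'n']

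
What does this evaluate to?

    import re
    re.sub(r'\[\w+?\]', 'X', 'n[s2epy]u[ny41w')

'nXu[ny41w'

Each match is replaced by 'X'.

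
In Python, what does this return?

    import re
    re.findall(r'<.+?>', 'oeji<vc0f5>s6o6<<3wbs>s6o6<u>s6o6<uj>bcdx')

['<vc0f5>', '<<3wbs>', '<u>', '<uj>']

Since nothing is captured, `findall` lists the 4 matched substrings directly.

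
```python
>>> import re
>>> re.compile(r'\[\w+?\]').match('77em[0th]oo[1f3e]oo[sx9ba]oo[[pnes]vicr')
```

`match` is anchored at position 0; if the pattern doesn't fit there, it returns None.
Here the string doesn't start with a match, so the call returns None.

None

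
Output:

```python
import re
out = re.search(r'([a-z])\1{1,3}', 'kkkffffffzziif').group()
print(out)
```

kkk

The backreference `\1` re-matches whatever the first group consumed, character for character.
`re.search` scans for the first position where the pattern succeeds.
The match spans [0:3] → 'kkk'.
Captured: group 1 = 'k'.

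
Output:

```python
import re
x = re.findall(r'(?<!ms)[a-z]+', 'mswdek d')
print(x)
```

The negative lookaround is zero-width — it rules out positions where the adjacent text would match, without consuming anything.
Walking the string: at [0:6] → 'mswdek'; at [7:8] → 'd'.
With no groups in the pattern, `findall` gives back each whole match — 2 here.

['mswdek', 'd']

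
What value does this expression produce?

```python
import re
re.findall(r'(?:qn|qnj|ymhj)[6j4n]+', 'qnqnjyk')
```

['qnj']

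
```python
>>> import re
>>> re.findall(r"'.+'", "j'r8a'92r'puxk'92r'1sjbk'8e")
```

["'r8a'92r'puxk'92r'1sjbk'"]

With no groups in the pattern, `findall` gives back each whole match — 1 here.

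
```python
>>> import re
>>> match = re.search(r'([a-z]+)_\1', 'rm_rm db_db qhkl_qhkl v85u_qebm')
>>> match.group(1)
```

`\1` is not a pattern — it's the concrete string captured by group 1, re-applied verbatim.
`re.search` scans for the first position where the pattern succeeds.
The match spans [0:5] → 'rm_rm'.
Captured: group 1 = 'rm'.

'rm'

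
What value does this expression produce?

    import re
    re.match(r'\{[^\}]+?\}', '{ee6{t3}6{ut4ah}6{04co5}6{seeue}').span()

(0, 8)

`re.match` only tries the pattern at the start of the string.
The match spans [0:8] → '{ee6{t3}'.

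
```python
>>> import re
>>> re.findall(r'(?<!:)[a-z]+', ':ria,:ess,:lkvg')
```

['ia', 'ss', 'kvg']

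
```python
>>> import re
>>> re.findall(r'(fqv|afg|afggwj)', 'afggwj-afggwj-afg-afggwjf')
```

The regex engine tests alternatives in the order written; an earlier branch that matches wins even if a later one would match more.
Scanning left to right: at [0:3] match 'afg', group 1 = 'afg'; at [7:10] match 'afg', group 1 = 'afg'; at [14:17] match 'afg', group 1 = 'afg'; at [18:21] match 'afg', group 1 = 'afg'.
With a single group, `findall` returns only what that group captured — 4 items.

['afg', 'afg', 'afg', 'afg']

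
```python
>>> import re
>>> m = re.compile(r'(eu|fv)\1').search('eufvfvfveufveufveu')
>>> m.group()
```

'fvfv'

A backreference is literal: `\1` must see the identical characters the first group matched.
The match spans [2:6] → 'fvfv'.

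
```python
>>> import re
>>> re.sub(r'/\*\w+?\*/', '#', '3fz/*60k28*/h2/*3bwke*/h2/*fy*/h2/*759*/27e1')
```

'3fz#h2#h2#h2#27e1'

Every occurrence is swapped for '#'.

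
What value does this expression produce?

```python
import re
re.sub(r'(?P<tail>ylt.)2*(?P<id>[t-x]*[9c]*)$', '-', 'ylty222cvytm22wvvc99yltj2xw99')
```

The pattern matches the literal 'ylt', then any character (captured as 'tail'); then zero or more of a literal '2'; then zero or more of a character in [t-x], then zero or more of one of [9c] (captured as 'id'); then anchored at the end.
Matches: at [20:29] → 'yltj2xw99'.
`sub` substitutes '-' at each match site.

'ylty222cvytm22wvvc99-'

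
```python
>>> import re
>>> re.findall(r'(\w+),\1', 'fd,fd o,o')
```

['fd', 'o']

`\1` has to match the exact text group 1 already captured.
Walking the string: at [0:5] match 'fd,fd', group 1 = 'fd'; at [6:9] match 'o,o', group 1 = 'o'.
One capturing group, so `findall` returns just the captured substring from each match — 2 in all.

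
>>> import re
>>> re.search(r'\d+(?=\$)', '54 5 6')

None

Lookahead/lookbehind check context without consuming it, so the matched span excludes the asserted characters.
`search` walks the string left to right and returns the first match it finds.
Here no position works, so the call returns None.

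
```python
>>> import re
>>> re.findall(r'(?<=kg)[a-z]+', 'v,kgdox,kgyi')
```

['dox', 'yi']

The `(?=…)`/`(?<=…)` assertion just peeks at neighbouring text; it doesn't advance the match position.
With no groups in the pattern, `findall` gives back each whole match — 2 here.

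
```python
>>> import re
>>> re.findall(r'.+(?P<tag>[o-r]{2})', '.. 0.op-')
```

The pattern matches one or more of any character; then exactly 2 of a character in [o-r] (captured as 'tag').
With a single group, `findall` returns only what that group captured — 1 item.

['op']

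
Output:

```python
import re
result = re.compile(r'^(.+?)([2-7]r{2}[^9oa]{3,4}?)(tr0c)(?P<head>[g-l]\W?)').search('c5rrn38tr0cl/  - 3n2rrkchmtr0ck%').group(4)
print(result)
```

l/

The pattern matches anchored at the start of the string; then one or more of any character (lazy) (captured); then a character in [2-7], then exactly 2 of the literal 'r', then 3 to 4 of any character except [9oa] (lazy) (captured); then the literal 'tr0', then a literal 'c' (captured); then a character in [g-l], then optionally a non-word character (captured as 'head').
`re.search` tries every starting position until one works.
The match spans [0:13] → 'c5rrn38tr0cl/'.
Captured: group 1 = 'c', group 2 = '5rrn38', group 3 = 'tr0c', group 4 = 'l/'.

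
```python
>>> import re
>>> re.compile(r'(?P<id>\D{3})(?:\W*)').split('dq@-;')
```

['', 'dq@', '']

The pattern matches exactly 3 of a non-digit (captured as 'id'); then zero or more of a non-word character (non-capturing group).
Matches to split on: at [0:5] → 'dq@-;'.
The group in the pattern means `split` returns the separators' captures alongside the pieces.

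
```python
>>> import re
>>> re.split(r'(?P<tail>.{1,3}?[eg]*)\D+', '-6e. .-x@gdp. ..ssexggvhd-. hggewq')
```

Because the pattern has a capturing group, `split` also inserts each captured text between the pieces.

['', '-6e', '']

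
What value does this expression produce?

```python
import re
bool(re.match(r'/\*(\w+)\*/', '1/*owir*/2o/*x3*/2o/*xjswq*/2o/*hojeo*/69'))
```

With `match`, the pattern is implicitly anchored at the beginning.
Here the pattern fails at index 0, so the call returns None, and `bool(None)` is False.

False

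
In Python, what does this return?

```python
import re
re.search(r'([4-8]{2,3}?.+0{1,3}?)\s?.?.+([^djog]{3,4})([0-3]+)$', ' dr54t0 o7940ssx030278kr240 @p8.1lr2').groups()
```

The pattern matches 2 to 3 of a character in [4-8] (lazy), then one or more of any character, then 1 to 3 of the literal '0' (lazy) (captured); then optionally whitespace; then optionally any character, then one or more of any character; then 3 to 4 of any character except [djog] (captured); then one or more of a character in [0-3] (captured); then anchored at the end.
Unlike `match`, `search` isn't anchored — it looks for the pattern anywhere in the string.
The match spans [3:36] → '54t0 o7940ssx030278kr240 @p8.1lr2'.
Captured: group 1 = '54t0 o7940ssx030278kr240', group 2 = '1lr', group 3 = '2'.

('54t0 o7940ssx030278kr240', '1lr', '2')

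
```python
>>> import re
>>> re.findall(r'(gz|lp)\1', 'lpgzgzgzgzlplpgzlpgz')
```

`\1` has to match the exact text group 1 already captured.
Matches: at [2:6] match 'gzgz', group 1 = 'gz'; at [6:10] match 'gzgz', group 1 = 'gz'; at [10:14] match 'lplp', group 1 = 'lp'.
With a single group, `findall` returns only what that group captured — 3 items.

['gz', 'gz', 'lp']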